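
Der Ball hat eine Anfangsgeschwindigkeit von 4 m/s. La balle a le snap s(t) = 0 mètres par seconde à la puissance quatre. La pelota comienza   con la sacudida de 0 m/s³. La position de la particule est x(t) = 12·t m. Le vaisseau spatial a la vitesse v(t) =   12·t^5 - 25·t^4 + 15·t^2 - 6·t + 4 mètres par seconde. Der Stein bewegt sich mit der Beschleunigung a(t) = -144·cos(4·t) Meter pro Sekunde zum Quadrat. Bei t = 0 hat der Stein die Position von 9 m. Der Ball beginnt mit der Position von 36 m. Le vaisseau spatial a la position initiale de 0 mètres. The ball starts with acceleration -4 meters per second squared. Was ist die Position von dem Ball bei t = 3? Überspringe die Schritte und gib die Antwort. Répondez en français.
À t = 3, x = 30.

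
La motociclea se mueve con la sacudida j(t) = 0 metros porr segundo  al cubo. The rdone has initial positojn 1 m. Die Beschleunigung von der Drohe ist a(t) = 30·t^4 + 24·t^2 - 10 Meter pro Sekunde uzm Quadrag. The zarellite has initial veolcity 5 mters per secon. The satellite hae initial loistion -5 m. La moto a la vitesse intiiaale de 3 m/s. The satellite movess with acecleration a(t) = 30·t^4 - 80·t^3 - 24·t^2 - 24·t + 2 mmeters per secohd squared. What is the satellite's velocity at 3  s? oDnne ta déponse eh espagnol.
Partiendo de la aceleración a(t) = 30·t^4 - 80·t^3 - 24·t^2 - 24·t + 2, tomamos 1 antiderivada. La antiderivada de la aceleración es la velocidad. Usando v(0) = 5, obtenemos v(t) = 6·t^5 - 20·t^4 - 8·t^3 - 12·t^2 + 2·t + 5. Tenemos la velocidad v(t) = 6·t^5 - 20·t^4 - 8·t^3 - 12·t^2 + 2·t + 5. Sustituyendo t = 3: v(3) = -475.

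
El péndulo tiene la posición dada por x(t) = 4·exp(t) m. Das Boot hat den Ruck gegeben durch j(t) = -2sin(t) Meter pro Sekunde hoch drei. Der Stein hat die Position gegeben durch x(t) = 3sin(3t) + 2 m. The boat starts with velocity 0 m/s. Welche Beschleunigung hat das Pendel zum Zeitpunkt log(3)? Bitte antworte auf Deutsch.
Ausgehend von der Position x(t) = 4·exp(t), nehmen wir 2 Ableitungen. Mit d/dt von x(t) finden wir v(t) = 4·exp(t). Mit d/dt von v(t) finden wir a(t) = 4·exp(t). Wir haben die Beschleunigung a(t) = 4·exp(t). Durch Einsetzen von t = log(3): a(log(3)) = 12.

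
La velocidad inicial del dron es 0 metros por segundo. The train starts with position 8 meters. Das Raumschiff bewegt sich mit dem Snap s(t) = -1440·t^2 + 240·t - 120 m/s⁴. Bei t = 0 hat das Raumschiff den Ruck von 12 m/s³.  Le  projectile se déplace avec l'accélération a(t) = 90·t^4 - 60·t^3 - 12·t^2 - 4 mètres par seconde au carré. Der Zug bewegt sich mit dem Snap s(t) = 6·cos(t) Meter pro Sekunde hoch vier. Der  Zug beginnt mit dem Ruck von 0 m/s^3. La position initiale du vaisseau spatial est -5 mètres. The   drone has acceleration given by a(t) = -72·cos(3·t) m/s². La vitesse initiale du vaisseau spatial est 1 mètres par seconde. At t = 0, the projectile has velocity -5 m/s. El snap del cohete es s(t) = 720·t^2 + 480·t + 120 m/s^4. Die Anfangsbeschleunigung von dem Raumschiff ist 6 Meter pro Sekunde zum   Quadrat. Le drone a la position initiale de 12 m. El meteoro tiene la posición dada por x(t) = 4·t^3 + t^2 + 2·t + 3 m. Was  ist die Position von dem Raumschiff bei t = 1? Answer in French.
Pour résoudre ceci, nous devons prendre 4 intégrales de notre équation du snap s(t) = -1440·t^2 + 240·t - 120. L'intégrale du snap, avec j(0) = 12, donne le jerk: j(t) = -480·t^3 + 120·t^2 - 120·t + 12. L'intégrale du jerk, avec a(0) = 6, donne l'accélération: a(t) = -120·t^4 + 40·t^3 - 60·t^2 + 12·t + 6. En intégrant l'accélération et en utilisant la condition initiale v(0) = 1, nous obtenons v(t) = -24·t^5 + 10·t^4 - 20·t^3 + 6·t^2 + 6·t + 1. La primitive de la vitesse est la position. En utilisant x(0) = -5, nous obtenons x(t) = -4·t^6 + 2·t^5 - 5·t^4 + 2·t^3 + 3·t^2 + t - 5. Nous avons la position x(t) = -4·t^6 + 2·t^5 - 5·t^4 + 2·t^3 + 3·t^2 + t - 5. En substituant t = 1: x(1) = -6.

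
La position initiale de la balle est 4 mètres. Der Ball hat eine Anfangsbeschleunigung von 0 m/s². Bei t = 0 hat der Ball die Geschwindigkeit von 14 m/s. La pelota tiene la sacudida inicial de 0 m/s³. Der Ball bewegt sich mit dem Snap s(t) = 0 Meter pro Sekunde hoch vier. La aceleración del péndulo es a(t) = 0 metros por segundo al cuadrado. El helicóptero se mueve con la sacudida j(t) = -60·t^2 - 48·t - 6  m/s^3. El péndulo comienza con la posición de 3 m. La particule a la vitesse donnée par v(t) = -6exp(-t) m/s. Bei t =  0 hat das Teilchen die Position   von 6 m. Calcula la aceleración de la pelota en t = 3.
Debemos encontrar la antiderivada de nuestra ecuación del snap s(t) = 0 2 veces. Integrando el snap y usando la condición inicial j(0) = 0, obtenemos j(t) = 0. La integral de la sacudida, con a(0) = 0, da la aceleración: a(t) = 0. Tenemos la aceleración a(t) = 0. Sustituyendo t = 3: a(3) = 0.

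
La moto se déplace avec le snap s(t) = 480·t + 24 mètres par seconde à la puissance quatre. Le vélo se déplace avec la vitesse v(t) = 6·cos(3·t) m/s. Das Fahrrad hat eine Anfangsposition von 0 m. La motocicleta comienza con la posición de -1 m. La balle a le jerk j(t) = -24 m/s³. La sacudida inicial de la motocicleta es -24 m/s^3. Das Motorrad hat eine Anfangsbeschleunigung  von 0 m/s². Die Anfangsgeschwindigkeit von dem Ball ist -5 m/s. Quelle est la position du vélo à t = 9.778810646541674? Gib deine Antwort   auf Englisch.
To solve this, we need to take 1 antiderivative of our velocity equation v(t) = 6·cos(3·t). The integral of velocity is position. Using x(0) = 0, we get x(t) = 2·sin(3·t). Using x(t) = 2·sin(3·t) and substituting t = 9.778810646541674, we find x = -1.74675848650997.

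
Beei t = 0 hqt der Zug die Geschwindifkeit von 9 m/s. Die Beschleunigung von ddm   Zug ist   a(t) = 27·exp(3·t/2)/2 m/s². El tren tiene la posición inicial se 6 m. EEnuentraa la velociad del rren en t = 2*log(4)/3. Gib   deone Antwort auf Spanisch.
Partiendo de la aceleración a(t) = 27·exp(3·t/2)/2, tomamos 1 antiderivada. Integrando la aceleración y usando la condición inicial v(0) = 9, obtenemos v(t) = 9·exp(3·t/2). Tenemos la velocidad v(t) = 9·exp(3·t/2). Sustituyendo t = 2*log(4)/3: v(2*log(4)/3) = 36.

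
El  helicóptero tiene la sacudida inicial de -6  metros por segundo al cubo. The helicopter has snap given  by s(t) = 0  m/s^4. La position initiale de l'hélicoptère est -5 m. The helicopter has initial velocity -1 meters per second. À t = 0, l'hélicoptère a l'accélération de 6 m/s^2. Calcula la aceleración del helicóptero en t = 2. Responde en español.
Debemos encontrar la antiderivada de nuestra ecuación del snap s(t) = 0 2 veces. La antiderivada del snap es la sacudida. Usando j(0) = -6, obtenemos j(t) = -6. La integral de la sacudida es la aceleración. Usando a(0) = 6, obtenemos a(t) = 6 - 6·t. Usando a(t) = 6 - 6·t y sustituyendo t = 2, encontramos a = -6.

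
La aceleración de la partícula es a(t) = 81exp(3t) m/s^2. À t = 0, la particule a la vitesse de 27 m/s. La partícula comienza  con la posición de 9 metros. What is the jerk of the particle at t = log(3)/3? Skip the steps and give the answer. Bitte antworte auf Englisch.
j(log(3)/3) = 729.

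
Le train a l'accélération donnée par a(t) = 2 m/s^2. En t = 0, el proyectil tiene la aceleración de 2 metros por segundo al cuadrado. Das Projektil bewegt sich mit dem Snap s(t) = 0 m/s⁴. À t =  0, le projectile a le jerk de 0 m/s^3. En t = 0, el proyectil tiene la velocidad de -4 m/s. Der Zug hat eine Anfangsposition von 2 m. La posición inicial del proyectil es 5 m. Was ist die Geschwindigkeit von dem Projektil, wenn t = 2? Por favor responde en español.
Debemos encontrar la integral de nuestra ecuación del snap s(t) = 0 3 veces. La integral del snap es la sacudida. Usando j(0) = 0, obtenemos j(t) = 0. La integral de la sacudida es la aceleración. Usando a(0) = 2, obtenemos a(t) = 2. Integrando la aceleración y usando la condición inicial v(0) = -4, obtenemos v(t) = 2·t - 4. Tenemos la velocidad v(t) = 2·t - 4. Sustituyendo t = 2: v(2) = 0.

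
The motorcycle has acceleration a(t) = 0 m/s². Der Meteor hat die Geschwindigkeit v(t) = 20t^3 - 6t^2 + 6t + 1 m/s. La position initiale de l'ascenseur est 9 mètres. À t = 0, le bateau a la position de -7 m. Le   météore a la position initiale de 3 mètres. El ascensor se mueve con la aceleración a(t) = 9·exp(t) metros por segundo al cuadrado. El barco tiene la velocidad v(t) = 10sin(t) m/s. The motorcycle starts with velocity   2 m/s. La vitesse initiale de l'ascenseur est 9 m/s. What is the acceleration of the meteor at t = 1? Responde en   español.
Partiendo de la velocidad v(t) = 20·t^3 - 6·t^2 + 6·t + 1, tomamos 1 derivada. Derivando la velocidad, obtenemos la aceleración: a(t) = 60·t^2 - 12·t + 6. Tenemos la aceleración a(t) = 60·t^2 - 12·t + 6. Sustituyendo t = 1: a(1) = 54.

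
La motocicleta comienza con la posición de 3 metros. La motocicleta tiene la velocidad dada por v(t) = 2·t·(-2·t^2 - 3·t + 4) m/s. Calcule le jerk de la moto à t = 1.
Nous devons dériver notre équation de la vitesse v(t) = 2·t·(-2·t^2 - 3·t + 4) 2 fois. La dérivée de la vitesse donne l'accélération: a(t) = -4·t^2 + 2·t·(-4·t - 3) - 6·t + 8. En prenant d/dt de a(t), nous trouvons j(t) = -24·t - 12. De l'équation du jerk j(t) = -24·t - 12, nous substituons t = 1 pour obtenir j = -36.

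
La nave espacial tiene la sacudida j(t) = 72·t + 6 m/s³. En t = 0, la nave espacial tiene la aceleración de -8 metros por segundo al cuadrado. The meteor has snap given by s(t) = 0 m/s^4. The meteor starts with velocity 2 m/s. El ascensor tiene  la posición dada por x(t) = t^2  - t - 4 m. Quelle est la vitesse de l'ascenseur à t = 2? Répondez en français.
Nous devons dériver notre équation de la position x(t) = t^2 - t - 4 1 fois. En prenant d/dt de x(t), nous trouvons v(t) = 2·t - 1. En utilisant v(t) = 2·t - 1 et en substituant t = 2, nous trouvons v = 3.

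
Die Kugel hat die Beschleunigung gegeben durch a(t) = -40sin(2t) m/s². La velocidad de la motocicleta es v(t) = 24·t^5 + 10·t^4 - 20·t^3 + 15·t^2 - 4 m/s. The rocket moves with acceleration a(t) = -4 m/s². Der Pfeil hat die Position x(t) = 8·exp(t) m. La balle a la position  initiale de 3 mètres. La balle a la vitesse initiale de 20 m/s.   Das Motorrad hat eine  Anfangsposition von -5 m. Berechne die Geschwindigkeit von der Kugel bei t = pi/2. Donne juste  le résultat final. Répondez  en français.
La vitesse à t = pi/2 est v = -20.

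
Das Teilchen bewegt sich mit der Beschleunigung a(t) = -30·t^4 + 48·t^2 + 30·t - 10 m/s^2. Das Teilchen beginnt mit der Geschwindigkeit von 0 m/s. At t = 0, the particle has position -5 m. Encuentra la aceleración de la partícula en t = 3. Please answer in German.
Wir haben die Beschleunigung a(t) = -30·t^4 + 48·t^2 + 30·t - 10. Durch Einsetzen von t = 3: a(3) = -1918.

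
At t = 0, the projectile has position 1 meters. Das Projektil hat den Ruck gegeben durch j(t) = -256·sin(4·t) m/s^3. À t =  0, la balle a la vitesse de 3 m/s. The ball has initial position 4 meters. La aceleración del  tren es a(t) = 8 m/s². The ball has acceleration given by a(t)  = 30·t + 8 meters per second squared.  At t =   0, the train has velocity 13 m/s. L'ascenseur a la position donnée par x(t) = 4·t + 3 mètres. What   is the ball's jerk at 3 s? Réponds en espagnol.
Debemos derivar nuestra ecuación de la aceleración a(t) = 30·t + 8 1 vez. Tomando d/dt de a(t), encontramos j(t) = 30. Usando j(t) = 30 y sustituyendo t = 3, encontramos j = 30.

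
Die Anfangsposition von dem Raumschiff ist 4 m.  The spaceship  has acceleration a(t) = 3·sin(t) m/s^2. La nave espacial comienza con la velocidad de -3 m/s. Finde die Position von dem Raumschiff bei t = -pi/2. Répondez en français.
Nous devons intégrer notre équation de l'accélération a(t) = 3·sin(t) 2 fois. La primitive de l'accélération, avec v(0) = -3, donne la vitesse: v(t) = -3·cos(t). L'intégrale de la vitesse, avec x(0) = 4, donne la position: x(t) = 4 - 3·sin(t). En utilisant x(t) = 4 - 3·sin(t) et en substituant t = -pi/2, nous trouvons x = 7.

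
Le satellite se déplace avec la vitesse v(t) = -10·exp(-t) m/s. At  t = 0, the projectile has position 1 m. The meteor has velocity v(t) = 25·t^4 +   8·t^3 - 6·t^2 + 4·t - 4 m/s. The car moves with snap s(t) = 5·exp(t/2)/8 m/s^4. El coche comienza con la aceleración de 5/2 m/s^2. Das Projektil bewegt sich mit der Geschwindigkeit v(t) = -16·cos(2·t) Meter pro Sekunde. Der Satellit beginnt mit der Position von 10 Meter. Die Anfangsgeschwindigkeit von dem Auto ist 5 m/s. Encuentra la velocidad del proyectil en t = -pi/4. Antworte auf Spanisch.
Usando v(t) = -16·cos(2·t) y sustituyendo t = -pi/4, encontramos v = 0.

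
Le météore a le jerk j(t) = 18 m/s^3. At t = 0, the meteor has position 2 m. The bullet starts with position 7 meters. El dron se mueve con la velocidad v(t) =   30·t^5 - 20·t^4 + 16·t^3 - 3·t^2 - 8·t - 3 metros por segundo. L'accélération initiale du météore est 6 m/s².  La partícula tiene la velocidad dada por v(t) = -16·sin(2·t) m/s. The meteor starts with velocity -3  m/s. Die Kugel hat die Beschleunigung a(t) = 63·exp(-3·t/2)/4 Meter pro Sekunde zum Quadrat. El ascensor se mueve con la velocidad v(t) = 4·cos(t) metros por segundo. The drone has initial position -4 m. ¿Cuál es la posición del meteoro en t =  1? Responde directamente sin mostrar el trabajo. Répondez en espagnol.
La respuesta es 5.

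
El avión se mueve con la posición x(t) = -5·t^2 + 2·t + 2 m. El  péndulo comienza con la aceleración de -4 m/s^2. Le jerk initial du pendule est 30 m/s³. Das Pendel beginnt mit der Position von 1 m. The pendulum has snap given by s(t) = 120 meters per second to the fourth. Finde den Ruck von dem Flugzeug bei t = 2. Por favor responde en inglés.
Starting from position x(t) = -5·t^2 + 2·t + 2, we take 3 derivatives. The derivative of position gives velocity: v(t) = 2 - 10·t. The derivative of velocity gives acceleration: a(t) = -10. Taking d/dt of a(t), we find j(t) = 0. We have jerk j(t) = 0. Substituting t = 2: j(2) = 0.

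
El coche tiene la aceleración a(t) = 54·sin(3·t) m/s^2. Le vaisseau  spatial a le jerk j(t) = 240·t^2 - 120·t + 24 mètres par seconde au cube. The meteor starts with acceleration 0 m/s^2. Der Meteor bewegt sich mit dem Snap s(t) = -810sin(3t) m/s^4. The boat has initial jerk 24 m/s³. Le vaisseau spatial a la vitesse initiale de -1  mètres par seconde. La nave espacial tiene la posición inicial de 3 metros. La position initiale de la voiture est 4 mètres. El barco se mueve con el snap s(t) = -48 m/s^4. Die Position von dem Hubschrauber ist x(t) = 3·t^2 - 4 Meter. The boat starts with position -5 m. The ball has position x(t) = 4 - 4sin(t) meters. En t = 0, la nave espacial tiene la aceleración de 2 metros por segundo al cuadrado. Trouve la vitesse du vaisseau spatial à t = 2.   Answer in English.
We need to integrate our jerk equation j(t) = 240·t^2 - 120·t + 24 2 times. Taking ∫j(t)dt and applying a(0) = 2, we find a(t) = 80·t^3 - 60·t^2 + 24·t + 2. The antiderivative of acceleration is velocity. Using v(0) = -1, we get v(t) = 20·t^4 - 20·t^3 + 12·t^2 + 2·t - 1. We have velocity v(t) = 20·t^4 - 20·t^3 + 12·t^2 + 2·t - 1. Substituting t = 2: v(2) = 211.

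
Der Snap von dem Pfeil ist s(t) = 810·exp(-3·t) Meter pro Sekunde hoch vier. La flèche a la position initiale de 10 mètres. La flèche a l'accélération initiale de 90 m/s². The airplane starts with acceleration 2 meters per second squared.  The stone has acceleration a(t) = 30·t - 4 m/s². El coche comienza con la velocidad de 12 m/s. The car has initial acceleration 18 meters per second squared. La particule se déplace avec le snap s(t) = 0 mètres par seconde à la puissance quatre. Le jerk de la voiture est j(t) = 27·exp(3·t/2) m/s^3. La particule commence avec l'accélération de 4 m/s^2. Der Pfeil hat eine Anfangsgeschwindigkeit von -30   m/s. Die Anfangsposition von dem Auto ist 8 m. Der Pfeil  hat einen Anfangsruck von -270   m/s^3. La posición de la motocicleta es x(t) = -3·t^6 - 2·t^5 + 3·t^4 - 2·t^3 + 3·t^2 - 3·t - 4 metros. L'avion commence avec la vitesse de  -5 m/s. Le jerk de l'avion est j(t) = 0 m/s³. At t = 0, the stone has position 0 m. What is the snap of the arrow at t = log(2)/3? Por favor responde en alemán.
Mit s(t) = 810·exp(-3·t) und Einsetzen von t = log(2)/3, finden wir s = 405.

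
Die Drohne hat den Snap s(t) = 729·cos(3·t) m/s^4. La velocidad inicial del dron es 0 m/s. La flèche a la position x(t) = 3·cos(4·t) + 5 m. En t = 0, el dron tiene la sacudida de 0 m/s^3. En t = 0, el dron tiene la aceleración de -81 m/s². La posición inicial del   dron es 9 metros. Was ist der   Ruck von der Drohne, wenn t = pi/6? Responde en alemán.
Wir müssen unsere Gleichung für den Snap s(t) = 729·cos(3·t) 1-mal integrieren. Mit ∫s(t)dt und Anwendung von j(0) = 0, finden wir j(t) = 243·sin(3·t). Wir haben den Ruck j(t) = 243·sin(3·t). Durch Einsetzen von t = pi/6: j(pi/6) = 243.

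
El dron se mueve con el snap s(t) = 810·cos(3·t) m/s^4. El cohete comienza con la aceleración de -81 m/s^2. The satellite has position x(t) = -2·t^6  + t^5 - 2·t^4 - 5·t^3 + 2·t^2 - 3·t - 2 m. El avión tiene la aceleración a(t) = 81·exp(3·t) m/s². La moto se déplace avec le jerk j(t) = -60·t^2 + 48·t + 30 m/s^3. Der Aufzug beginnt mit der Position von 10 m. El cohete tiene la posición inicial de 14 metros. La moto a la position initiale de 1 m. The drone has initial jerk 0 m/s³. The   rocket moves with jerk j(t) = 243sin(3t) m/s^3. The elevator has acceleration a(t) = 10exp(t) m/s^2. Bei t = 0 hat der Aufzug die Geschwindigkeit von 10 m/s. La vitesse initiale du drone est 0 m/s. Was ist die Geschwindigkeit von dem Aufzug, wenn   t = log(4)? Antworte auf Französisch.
Nous devons trouver l'intégrale de notre équation de l'accélération a(t) = 10·exp(t) 1 fois. En prenant ∫a(t)dt et en appliquant v(0) = 10, nous trouvons v(t) = 10·exp(t). En utilisant v(t) = 10·exp(t) et en substituant t = log(4), nous trouvons v = 40.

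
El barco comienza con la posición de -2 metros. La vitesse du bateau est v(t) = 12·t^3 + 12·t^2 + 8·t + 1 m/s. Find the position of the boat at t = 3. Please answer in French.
Nous devons intégrer notre équation de la vitesse v(t) = 12·t^3 + 12·t^2 + 8·t + 1 1 fois. L'intégrale de la vitesse, avec x(0) = -2, donne la position: x(t) = 3·t^4 + 4·t^3 + 4·t^2 + t - 2. Nous avons la position x(t) = 3·t^4 + 4·t^3 + 4·t^2 + t - 2. En substituant t = 3: x(3) = 388.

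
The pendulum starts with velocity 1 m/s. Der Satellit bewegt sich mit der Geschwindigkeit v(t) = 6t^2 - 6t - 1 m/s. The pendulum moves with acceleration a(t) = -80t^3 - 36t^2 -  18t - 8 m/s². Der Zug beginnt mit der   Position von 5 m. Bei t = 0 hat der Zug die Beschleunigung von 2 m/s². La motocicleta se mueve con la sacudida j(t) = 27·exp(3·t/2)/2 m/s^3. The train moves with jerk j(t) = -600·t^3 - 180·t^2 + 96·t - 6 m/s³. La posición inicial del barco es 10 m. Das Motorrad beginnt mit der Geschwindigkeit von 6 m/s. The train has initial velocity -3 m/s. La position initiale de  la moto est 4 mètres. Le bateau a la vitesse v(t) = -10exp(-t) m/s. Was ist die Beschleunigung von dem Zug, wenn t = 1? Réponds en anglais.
To solve this, we need to take 1 antiderivative of our jerk equation j(t) = -600·t^3 - 180·t^2 + 96·t - 6. The integral of jerk is acceleration. Using a(0) = 2, we get a(t) = -150·t^4 - 60·t^3 + 48·t^2 - 6·t + 2. Using a(t) = -150·t^4 - 60·t^3 + 48·t^2 - 6·t + 2 and substituting t = 1, we find a = -166.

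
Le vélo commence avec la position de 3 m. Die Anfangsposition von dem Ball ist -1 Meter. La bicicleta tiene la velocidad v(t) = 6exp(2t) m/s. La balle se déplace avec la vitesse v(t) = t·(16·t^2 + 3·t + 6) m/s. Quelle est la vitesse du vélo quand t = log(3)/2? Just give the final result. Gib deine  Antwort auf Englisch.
At t = log(3)/2, v = 18.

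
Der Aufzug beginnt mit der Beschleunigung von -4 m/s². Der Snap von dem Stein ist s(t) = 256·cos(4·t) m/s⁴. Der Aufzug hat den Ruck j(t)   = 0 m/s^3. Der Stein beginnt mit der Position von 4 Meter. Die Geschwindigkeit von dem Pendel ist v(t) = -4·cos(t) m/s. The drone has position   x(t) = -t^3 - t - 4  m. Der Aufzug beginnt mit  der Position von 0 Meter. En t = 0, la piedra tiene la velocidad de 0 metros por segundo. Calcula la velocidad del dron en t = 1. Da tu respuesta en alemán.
Ausgehend von der Position x(t) = -t^3 - t - 4, nehmen wir 1 Ableitung. Mit d/dt von x(t) finden wir v(t) = -3·t^2 - 1. Mit v(t) = -3·t^2 - 1 und Einsetzen von t = 1, finden wir v = -4.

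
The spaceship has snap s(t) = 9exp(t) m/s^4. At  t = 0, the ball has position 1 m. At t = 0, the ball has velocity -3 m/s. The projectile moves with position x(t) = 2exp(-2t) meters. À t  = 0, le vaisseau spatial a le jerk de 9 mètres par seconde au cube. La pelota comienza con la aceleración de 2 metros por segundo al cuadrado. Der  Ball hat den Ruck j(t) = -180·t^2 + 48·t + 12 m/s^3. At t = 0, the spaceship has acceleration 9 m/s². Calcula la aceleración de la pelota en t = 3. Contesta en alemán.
Ausgehend von dem Ruck j(t) = -180·t^2 + 48·t + 12, nehmen wir 1 Integral. Mit ∫j(t)dt und Anwendung von a(0) = 2, finden wir a(t) = -60·t^3 + 24·t^2 + 12·t + 2. Wir haben die Beschleunigung a(t) = -60·t^3 + 24·t^2 + 12·t + 2. Durch Einsetzen von t = 3: a(3) = -1366.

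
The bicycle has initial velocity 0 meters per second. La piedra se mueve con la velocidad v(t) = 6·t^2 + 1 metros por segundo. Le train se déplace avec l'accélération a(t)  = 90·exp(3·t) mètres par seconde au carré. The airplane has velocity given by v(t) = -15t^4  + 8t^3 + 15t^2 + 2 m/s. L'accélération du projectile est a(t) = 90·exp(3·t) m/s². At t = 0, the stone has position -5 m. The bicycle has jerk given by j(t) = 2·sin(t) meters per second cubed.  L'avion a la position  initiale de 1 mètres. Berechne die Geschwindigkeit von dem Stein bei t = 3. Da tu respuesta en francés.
En utilisant v(t) = 6·t^2 + 1 et en substituant t = 3, nous trouvons v = 55.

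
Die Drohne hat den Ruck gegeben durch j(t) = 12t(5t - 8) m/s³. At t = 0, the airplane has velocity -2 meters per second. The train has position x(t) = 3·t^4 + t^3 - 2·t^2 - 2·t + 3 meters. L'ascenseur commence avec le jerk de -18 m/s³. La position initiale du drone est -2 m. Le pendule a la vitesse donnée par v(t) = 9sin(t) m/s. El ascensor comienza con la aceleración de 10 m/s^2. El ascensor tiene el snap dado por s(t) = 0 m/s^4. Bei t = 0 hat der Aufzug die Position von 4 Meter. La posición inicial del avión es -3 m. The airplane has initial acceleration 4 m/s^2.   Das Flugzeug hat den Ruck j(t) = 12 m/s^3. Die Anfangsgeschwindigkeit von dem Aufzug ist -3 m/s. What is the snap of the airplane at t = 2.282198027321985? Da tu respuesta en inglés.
Starting from jerk j(t) = 12, we take 1 derivative. The derivative of jerk gives snap: s(t) = 0. Using s(t) = 0 and substituting t = 2.282198027321985, we find s = 0.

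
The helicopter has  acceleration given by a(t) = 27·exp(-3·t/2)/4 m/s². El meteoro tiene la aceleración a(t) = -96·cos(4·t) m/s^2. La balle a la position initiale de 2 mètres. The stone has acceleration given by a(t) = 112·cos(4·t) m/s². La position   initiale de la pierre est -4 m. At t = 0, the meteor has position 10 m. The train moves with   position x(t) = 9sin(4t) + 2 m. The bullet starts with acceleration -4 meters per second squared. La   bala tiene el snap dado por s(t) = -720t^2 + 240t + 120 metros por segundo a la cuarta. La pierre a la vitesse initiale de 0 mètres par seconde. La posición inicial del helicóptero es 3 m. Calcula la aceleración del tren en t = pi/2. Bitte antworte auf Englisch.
We must differentiate our position equation x(t) = 9·sin(4·t) + 2 2 times. The derivative of position gives velocity: v(t) = 36·cos(4·t). Taking d/dt of v(t), we find a(t) = -144·sin(4·t). We have acceleration a(t) = -144·sin(4·t). Substituting t = pi/2: a(pi/2) = 0.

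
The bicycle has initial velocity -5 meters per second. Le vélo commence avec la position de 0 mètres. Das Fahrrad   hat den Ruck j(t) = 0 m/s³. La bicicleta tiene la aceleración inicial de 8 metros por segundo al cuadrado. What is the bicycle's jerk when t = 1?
Using j(t) = 0 and substituting t = 1, we find j = 0.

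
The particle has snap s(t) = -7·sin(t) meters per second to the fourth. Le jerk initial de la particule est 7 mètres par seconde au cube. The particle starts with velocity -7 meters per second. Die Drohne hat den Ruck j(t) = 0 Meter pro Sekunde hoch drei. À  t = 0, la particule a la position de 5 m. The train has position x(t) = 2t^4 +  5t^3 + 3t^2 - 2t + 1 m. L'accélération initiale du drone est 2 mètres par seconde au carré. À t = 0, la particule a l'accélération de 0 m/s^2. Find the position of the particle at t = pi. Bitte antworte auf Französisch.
Nous devons trouver la primitive de notre équation du snap s(t) = -7·sin(t) 4 fois. La primitive du snap est le jerk. En utilisant j(0) = 7, nous obtenons j(t) = 7·cos(t). La primitive du jerk, avec a(0) = 0, donne l'accélération: a(t) = 7·sin(t). La primitive de l'accélération est la vitesse. En utilisant v(0) = -7, nous obtenons v(t) = -7·cos(t). En prenant ∫v(t)dt et en appliquant x(0) = 5, nous trouvons x(t) = 5 - 7·sin(t). En utilisant x(t) = 5 - 7·sin(t) et en substituant t = pi, nous trouvons x = 5.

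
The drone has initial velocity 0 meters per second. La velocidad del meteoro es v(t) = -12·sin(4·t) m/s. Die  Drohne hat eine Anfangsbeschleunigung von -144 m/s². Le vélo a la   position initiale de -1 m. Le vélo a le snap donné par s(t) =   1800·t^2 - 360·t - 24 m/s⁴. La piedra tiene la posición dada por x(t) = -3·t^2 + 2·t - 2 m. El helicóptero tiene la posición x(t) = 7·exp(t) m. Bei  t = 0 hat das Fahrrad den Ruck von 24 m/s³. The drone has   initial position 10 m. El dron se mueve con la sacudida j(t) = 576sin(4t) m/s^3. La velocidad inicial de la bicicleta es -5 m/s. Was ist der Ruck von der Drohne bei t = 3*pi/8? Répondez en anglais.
We have jerk j(t) = 576·sin(4·t). Substituting t = 3*pi/8: j(3*pi/8) = -576.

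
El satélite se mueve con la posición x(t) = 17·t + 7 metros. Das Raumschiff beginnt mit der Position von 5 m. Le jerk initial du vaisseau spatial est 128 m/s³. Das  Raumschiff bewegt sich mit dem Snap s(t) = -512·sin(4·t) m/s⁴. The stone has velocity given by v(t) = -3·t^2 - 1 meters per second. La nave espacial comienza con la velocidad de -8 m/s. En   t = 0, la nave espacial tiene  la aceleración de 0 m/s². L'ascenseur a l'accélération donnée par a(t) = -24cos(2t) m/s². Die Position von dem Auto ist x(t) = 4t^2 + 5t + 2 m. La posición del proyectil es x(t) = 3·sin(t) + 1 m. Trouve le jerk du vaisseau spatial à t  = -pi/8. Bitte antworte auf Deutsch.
Wir müssen die Stammfunktion unserer Gleichung für den Snap s(t) = -512·sin(4·t) 1-mal finden. Das Integral von dem Snap, mit j(0) = 128, ergibt den Ruck: j(t) = 128·cos(4·t). Wir haben den Ruck j(t) = 128·cos(4·t). Durch Einsetzen von t = -pi/8: j(-pi/8) = 0.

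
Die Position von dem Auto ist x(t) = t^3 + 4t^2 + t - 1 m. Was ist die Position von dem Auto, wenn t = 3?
Mit x(t) = t^3 + 4·t^2 + t - 1 und Einsetzen von t = 3, finden wir x = 65.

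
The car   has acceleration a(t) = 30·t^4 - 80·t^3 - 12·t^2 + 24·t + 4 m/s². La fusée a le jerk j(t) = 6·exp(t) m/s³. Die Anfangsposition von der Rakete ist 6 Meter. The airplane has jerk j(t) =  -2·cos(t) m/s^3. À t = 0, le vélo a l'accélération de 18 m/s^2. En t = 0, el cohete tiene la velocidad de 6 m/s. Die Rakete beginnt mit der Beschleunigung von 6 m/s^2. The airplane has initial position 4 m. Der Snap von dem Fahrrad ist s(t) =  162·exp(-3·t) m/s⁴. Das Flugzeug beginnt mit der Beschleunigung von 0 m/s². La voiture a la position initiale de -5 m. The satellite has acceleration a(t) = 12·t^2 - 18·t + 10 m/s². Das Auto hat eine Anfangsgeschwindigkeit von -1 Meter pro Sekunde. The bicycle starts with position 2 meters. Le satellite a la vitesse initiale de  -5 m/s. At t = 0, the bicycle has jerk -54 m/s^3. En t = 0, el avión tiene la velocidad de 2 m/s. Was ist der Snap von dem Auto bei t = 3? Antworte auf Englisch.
To solve this, we need to take 2 derivatives of our acceleration equation a(t) = 30·t^4 - 80·t^3 - 12·t^2 + 24·t + 4. Taking d/dt of a(t), we find j(t) = 120·t^3 - 240·t^2 - 24·t + 24. The derivative of jerk gives snap: s(t) = 360·t^2 - 480·t - 24. Using s(t) = 360·t^2 - 480·t - 24 and substituting t = 3, we find s = 1776.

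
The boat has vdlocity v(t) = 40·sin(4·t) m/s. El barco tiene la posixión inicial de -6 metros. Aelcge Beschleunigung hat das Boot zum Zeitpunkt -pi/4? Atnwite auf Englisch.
Starting from velocity v(t) = 40·sin(4·t), we take 1 derivative. The derivative of velocity gives acceleration: a(t) = 160·cos(4·t). Using a(t) = 160·cos(4·t) and substituting t = -pi/4, we find a = -160.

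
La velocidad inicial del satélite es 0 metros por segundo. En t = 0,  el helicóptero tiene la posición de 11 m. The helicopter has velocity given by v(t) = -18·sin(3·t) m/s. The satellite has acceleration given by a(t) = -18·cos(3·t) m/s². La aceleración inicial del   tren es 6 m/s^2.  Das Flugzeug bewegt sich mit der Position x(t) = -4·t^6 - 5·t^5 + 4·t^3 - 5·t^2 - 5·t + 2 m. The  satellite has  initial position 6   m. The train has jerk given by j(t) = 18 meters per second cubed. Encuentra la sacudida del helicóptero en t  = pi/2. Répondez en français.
En partant de la vitesse v(t) = -18·sin(3·t), nous prenons 2 dérivées. En dérivant la vitesse, nous obtenons l'accélération: a(t) = -54·cos(3·t). La dérivée de l'accélération donne le jerk: j(t) = 162·sin(3·t). En utilisant j(t) = 162·sin(3·t) et en substituant t = pi/2, nous trouvons j = -162.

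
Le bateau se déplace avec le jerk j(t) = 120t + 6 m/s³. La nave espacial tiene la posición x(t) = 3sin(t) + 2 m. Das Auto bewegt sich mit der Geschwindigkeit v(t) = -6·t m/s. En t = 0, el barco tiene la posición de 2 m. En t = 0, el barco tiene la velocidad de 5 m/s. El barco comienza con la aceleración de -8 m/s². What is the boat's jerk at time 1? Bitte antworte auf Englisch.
From the given jerk equation j(t) = 120·t + 6, we substitute t = 1 to get j = 126.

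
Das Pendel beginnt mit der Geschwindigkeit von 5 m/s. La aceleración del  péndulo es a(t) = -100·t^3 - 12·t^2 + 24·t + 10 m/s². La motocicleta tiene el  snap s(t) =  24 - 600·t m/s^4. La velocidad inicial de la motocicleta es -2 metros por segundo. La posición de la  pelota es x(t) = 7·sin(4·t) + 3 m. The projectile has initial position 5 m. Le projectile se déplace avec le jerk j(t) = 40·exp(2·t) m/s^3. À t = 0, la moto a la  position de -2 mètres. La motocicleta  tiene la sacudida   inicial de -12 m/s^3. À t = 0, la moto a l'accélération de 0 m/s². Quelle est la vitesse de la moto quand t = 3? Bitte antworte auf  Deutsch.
Ausgehend von dem Snap s(t) = 24 - 600·t, nehmen wir 3 Integrale. Die Stammfunktion von dem Snap ist der Ruck. Mit j(0) = -12 erhalten wir j(t) = -300·t^2 + 24·t - 12. Durch Integration von dem Ruck und Verwendung der Anfangsbedingung a(0) = 0, erhalten wir a(t) = 4·t·(-25·t^2 + 3·t - 3). Mit ∫a(t)dt und Anwendung von v(0) = -2, finden wir v(t) = -25·t^4 + 4·t^3 - 6·t^2 - 2. Wir haben die Geschwindigkeit v(t) = -25·t^4 + 4·t^3 - 6·t^2 - 2. Durch Einsetzen von t = 3: v(3) = -1973.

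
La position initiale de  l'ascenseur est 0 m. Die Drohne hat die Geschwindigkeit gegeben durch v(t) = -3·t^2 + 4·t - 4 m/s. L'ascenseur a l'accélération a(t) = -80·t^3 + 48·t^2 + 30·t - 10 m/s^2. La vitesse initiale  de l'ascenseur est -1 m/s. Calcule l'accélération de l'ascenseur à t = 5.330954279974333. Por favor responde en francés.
Nous avons l'accélération a(t) = -80·t^3 + 48·t^2 + 30·t - 10. En substituant t = 5.330954279974333: a(5.330954279974333) = -10606.0183775327.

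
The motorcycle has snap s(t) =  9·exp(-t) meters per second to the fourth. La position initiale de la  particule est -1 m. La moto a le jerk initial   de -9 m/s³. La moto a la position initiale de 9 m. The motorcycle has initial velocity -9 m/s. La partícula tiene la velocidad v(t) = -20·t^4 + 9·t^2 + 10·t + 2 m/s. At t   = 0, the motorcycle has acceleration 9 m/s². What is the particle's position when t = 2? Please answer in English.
To find the answer, we compute 1 antiderivative of v(t) = -20·t^4 + 9·t^2 + 10·t + 2. The antiderivative of velocity, with x(0) = -1, gives position: x(t) = -4·t^5 + 3·t^3 + 5·t^2 + 2·t - 1. Using x(t) = -4·t^5 + 3·t^3 + 5·t^2 + 2·t - 1 and substituting t = 2, we find x = -81.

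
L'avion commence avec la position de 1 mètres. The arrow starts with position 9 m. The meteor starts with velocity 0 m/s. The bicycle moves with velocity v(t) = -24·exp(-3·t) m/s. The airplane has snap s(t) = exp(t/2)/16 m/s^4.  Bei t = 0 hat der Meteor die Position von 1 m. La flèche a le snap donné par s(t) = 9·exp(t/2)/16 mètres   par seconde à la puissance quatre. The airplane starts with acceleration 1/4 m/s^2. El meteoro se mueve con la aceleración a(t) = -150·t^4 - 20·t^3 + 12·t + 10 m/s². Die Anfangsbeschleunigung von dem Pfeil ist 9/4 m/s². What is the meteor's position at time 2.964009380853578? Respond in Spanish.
Debemos encontrar la antiderivada de nuestra ecuación de la aceleración a(t) = -150·t^4 - 20·t^3 + 12·t + 10 2 veces. La integral de la aceleración es la velocidad. Usando v(0) = 0, obtenemos v(t) = t·(-30·t^4 - 5·t^3 + 6·t + 10). Integrando la velocidad y usando la condición inicial x(0) = 1, obtenemos x(t) = -5·t^6 - t^5 + 2·t^3 + 5·t^2 + 1. De la ecuación de la posición x(t) = -5·t^6 - t^5 + 2·t^3 + 5·t^2 + 1, sustituimos t = 2.964009380853578 para obtener x = -3522.13561719317.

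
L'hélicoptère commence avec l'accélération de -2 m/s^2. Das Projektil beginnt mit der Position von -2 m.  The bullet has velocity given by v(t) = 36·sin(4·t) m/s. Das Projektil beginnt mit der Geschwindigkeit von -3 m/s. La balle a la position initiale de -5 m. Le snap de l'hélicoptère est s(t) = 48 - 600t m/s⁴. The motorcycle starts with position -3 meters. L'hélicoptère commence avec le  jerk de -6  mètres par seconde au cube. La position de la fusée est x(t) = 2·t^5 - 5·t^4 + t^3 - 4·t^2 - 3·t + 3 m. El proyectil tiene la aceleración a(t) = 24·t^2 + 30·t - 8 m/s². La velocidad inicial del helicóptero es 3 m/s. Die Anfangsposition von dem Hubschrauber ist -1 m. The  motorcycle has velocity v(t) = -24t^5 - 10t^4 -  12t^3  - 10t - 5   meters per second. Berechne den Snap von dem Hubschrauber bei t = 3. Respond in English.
Using s(t) = 48 - 600·t and substituting t = 3, we find s = -1752.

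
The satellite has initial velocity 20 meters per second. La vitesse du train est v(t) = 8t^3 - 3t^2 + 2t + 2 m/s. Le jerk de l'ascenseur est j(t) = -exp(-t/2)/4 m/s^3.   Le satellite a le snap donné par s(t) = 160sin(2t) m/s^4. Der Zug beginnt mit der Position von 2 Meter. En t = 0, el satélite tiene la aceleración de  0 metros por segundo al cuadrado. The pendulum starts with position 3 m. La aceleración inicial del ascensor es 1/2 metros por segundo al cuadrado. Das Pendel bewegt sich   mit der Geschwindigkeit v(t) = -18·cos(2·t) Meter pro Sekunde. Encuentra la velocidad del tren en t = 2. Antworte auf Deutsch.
Aus der Gleichung für die Geschwindigkeit v(t) = 8·t^3 - 3·t^2 + 2·t + 2, setzen wir t = 2 ein und erhalten v = 58.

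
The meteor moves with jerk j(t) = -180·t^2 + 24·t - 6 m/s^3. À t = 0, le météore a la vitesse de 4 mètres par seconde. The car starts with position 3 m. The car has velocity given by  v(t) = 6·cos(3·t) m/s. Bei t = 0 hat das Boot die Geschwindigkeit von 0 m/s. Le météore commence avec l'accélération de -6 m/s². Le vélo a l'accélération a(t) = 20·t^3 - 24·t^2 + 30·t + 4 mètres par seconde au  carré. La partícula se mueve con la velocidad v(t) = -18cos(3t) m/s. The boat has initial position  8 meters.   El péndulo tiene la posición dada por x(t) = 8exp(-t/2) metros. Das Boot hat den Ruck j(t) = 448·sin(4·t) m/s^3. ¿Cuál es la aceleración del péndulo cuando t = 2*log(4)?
Para resolver esto, necesitamos tomar 2 derivadas de nuestra ecuación de la posición x(t) = 8·exp(-t/2). Derivando la posición, obtenemos la velocidad: v(t) = -4·exp(-t/2). Tomando d/dt de v(t), encontramos a(t) = 2·exp(-t/2). De la ecuación de la aceleración a(t) = 2·exp(-t/2), sustituimos t = 2*log(4) para obtener a = 1/2.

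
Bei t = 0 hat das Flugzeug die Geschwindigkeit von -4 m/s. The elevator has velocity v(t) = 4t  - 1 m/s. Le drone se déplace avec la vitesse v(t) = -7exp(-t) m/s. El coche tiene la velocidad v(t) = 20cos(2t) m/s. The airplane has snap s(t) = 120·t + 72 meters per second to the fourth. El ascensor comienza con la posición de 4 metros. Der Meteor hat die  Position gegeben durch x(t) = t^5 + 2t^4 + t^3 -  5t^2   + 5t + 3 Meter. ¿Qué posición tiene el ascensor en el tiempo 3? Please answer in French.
Nous devons trouver l'intégrale de notre équation de la vitesse v(t) = 4·t - 1 1 fois. En intégrant la vitesse et en utilisant la condition initiale x(0) = 4, nous obtenons x(t) = 2·t^2 - t + 4. En utilisant x(t) = 2·t^2 - t + 4 et en substituant t = 3, nous trouvons x = 19.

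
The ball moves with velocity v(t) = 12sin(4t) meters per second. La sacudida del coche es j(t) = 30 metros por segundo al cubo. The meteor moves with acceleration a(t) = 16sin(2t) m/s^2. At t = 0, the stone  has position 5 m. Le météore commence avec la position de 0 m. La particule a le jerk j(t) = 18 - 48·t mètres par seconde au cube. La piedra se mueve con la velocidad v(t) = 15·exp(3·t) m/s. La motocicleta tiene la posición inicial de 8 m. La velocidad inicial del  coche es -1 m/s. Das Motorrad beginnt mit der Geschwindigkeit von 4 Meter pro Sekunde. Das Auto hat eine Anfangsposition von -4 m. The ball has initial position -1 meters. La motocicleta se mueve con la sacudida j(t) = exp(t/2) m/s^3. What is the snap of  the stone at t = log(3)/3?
Starting from velocity v(t) = 15·exp(3·t), we take 3 derivatives. The derivative of velocity gives acceleration: a(t) = 45·exp(3·t). The derivative of acceleration gives jerk: j(t) = 135·exp(3·t). The derivative of jerk gives snap: s(t) = 405·exp(3·t). We have snap s(t) = 405·exp(3·t). Substituting t = log(3)/3: s(log(3)/3) = 1215.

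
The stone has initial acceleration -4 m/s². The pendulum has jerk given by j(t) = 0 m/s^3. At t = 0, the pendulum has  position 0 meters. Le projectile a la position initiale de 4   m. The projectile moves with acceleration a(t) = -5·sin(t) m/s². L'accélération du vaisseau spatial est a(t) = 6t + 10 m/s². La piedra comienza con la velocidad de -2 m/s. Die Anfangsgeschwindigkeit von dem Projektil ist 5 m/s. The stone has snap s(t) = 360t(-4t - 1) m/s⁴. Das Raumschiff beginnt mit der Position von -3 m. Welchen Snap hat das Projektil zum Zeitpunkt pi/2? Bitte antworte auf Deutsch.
Um dies zu lösen, müssen wir 2 Ableitungen unserer Gleichung für die Beschleunigung a(t) = -5·sin(t) nehmen. Mit d/dt von a(t) finden wir j(t) = -5·cos(t). Durch Ableiten von dem Ruck erhalten wir den Snap: s(t) = 5·sin(t). Mit s(t) = 5·sin(t) und Einsetzen von t = pi/2, finden wir s = 5.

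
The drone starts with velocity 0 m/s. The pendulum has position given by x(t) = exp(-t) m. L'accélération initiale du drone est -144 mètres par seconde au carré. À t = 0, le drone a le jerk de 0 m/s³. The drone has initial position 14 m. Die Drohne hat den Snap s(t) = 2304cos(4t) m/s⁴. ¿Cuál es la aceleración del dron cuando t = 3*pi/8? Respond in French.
Nous devons trouver la primitive de notre équation du snap s(t) = 2304·cos(4·t) 2 fois. La primitive du snap est le jerk. En utilisant j(0) = 0, nous obtenons j(t) = 576·sin(4·t). La primitive du jerk, avec a(0) = -144, donne l'accélération: a(t) = -144·cos(4·t). De l'équation de l'accélération a(t) = -144·cos(4·t), nous substituons t = 3*pi/8 pour obtenir a = 0.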